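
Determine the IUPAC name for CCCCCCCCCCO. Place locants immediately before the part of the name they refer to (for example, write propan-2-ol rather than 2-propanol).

decan-1-ol

The longest chain bearing the –OH group is 10 carbons long (decane).
The highest-priority functional group is an alcohol (–OH), so the name ends in -ol.
Number the chain so that numbering from this end puts the hydroxyl group at C-1 rather than C-10.
This places the hydroxyl at C-1.
Putting it together: decan-1-ol.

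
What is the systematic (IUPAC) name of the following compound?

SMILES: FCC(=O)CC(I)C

The longest carbon chain that includes the carbonyl has 5 carbons, so the parent hydride is pentane.
A ketone (C=O on an internal carbon) is the principal characteristic group, giving the suffix -one.
Number the chain so that numbering from this end puts the carbonyl group at C-2 rather than C-4.
This places the carbonyl at C-2; a fluoro group at C-1; an iodo group at C-4.
Substituent prefixes are cited in alphabetical order (multiplying prefixes like di-/tri- are ignored for ordering).
The name is 1-fluoro-4-iodopentan-2-one.

1-fluoro-4-iodopentan-2-one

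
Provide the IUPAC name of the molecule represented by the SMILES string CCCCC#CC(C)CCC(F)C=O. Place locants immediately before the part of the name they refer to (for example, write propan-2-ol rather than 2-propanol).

2-fluoro-5-methylundec-6-ynal

Counting along the main chain through the –CHO group and the multiple bond gives 11 carbons: the parent is undecane.
The highest-priority functional group is an aldehyde (terminal –CHO), so the name ends in -al.
The chain contains a C≡C triple bond, so the unsaturation ending is -yne.
Number the chain so that the aldehyde carbon is C-1 by definition.
That gives the triple bond between C-6 and C-7; a fluoro group at C-2; a methyl group at C-5.
Prefixes are listed alphabetically: fluoro, methyl.
Assembling the pieces gives 2-fluoro-5-methylundec-6-ynal.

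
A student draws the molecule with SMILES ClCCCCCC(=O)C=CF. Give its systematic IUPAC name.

8-chloro-1-fluorooct-1-en-3-one

The longest chain bearing the carbonyl and the multiple bond is 8 carbons long (octane).
The principal characteristic group is a ketone (C=O on an internal carbon), named with the suffix -one.
There is one C=C double bond, indicated by the ending -ene.
The numbering direction is chosen so that numbering from this end puts the carbonyl group at C-3 rather than C-6.
This places the carbonyl at C-3; the double bond between C-1 and C-2; a chloro group at C-8; a fluoro group at C-1.
Substituent prefixes are cited in alphabetical order (multiplying prefixes like di-/tri- are ignored for ordering).
Putting it together: 8-chloro-1-fluorooct-1-en-3-one.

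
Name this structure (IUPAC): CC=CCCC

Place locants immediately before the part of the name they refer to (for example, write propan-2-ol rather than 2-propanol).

hex-2-ene

The longest chain bearing the multiple bond is 6 carbons long (hexane).
A C=C double bond in the chain gives the infix -ene-.
Choose the numbering such that numbering from this end puts the double bond at C-2 rather than C-4.
This places the double bond between C-2 and C-3.
Putting it together: hex-2-ene.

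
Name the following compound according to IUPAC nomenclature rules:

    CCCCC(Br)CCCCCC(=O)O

7-bromoundecanoic acid

The longest carbon chain that includes the –COOH group has 11 carbons, so the parent hydride is undecane.
The principal characteristic group is a carboxylic acid (terminal –COOH), named with the suffix -oic acid.
Choose the numbering such that the carboxylic acid carbon is C-1 by definition.
This places a bromo group at C-7.
Assembling the pieces gives 7-bromoundecanoic acid.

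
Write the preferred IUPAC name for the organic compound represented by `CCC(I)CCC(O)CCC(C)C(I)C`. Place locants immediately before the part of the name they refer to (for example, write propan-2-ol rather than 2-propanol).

The longest chain bearing the –OH group is 11 carbons long (undecane).
The highest-priority functional group is an alcohol (–OH), so the name ends in -ol.
Number the chain so that the substituent locant set {2,3,9} is lower than {3,9,10} at the first point of difference.
This places the hydroxyl at C-6; iodo groups at C-2 and C-9; a methyl group at C-3.
The substituents are ordered alphabetically, ignoring any di-/tri- multipliers.
The name is 2,9-diiodo-3-methylundecan-6-ol.

2,9-diiodo-3-methylundecan-6-ol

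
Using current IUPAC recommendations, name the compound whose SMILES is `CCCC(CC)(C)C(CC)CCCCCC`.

4,5-diethyl-4-methylundecane

The parent chain contains 11 carbons (undecane).
Number the chain so that the substituent locant set {4,4,5} is lower than {7,8,8} at the first point of difference.
That gives ethyl groups at C-4 and C-5; a methyl group at C-4.
The substituents are ordered alphabetically, ignoring any di-/tri- multipliers.
The name is 4,5-diethyl-4-methylundecane.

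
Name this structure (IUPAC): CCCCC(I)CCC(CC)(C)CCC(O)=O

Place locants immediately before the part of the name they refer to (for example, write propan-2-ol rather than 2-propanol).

4-ethyl-7-iodo-4-methylundecanoic acid

The longest carbon chain that includes the –COOH group has 11 carbons, so the parent hydride is undecane.
The principal characteristic group is a carboxylic acid (terminal –COOH), named with the suffix -oic acid.
Number the chain so that the carboxylic acid carbon is C-1 by definition.
That gives an ethyl group at C-4; an iodo group at C-7; a methyl group at C-4.
The substituents are ordered alphabetically, ignoring any di-/tri- multipliers.
Assembling the pieces gives 4-ethyl-7-iodo-4-methylundecanoic acid.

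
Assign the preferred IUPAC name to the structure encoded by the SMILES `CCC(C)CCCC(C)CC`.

The longest carbon chain is 9 atoms: the parent is nonane.
Numbering from either end gives identical locants here.
That gives methyl groups at C-3 and C-7.
Putting it together: 3,7-dimethylnonane.

3,7-dimethylnonane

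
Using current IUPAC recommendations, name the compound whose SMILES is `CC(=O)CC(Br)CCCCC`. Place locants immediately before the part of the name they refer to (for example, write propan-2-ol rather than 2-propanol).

The longest carbon chain that includes the carbonyl has 9 carbons, so the parent hydride is nonane.
A ketone (C=O on an internal carbon) is the principal characteristic group, giving the suffix -one.
Choose the numbering such that numbering from this end puts the carbonyl group at C-2 rather than C-8.
This places the carbonyl at C-2; a bromo group at C-4.
Assembling the pieces gives 4-bromononan-2-one.

4-bromononan-2-one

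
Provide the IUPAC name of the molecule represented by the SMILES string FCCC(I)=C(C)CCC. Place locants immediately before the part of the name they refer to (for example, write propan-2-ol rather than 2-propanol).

1-fluoro-3-iodo-4-methylhept-3-ene

Counting along the main chain through the multiple bond gives 7 carbons: the parent is heptane.
There is one C=C double bond, indicated by the ending -ene.
Number the chain so that numbering from this end puts the double bond at C-3 rather than C-4.
With this numbering: the double bond between C-3 and C-4; a fluoro group at C-1; an iodo group at C-3; a methyl group at C-4.
The substituents are ordered alphabetically, ignoring any di-/tri- multipliers.
The name is 1-fluoro-3-iodo-4-methylhept-3-ene.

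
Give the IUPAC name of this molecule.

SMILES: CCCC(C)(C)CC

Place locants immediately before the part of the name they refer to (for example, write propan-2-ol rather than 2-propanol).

3,3-dimethylhexane

The parent chain contains 6 carbons (hexane).
Choose the numbering such that the substituent locant set {3,3} is lower than {4,4} at the first point of difference.
With this numbering: two methyl groups at C-3.
Assembling the pieces gives 3,3-dimethylhexane.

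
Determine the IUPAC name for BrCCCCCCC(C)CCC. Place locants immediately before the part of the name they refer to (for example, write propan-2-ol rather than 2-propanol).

1-bromo-7-methyldecane

The parent chain contains 10 carbons (decane).
The numbering direction is chosen so that the substituent locant set {1,7} is lower than {4,10} at the first point of difference.
With this numbering: a bromo group at C-1; a methyl group at C-7.
The substituents are ordered alphabetically, ignoring any di-/tri- multipliers.
The name is 1-bromo-7-methyldecane.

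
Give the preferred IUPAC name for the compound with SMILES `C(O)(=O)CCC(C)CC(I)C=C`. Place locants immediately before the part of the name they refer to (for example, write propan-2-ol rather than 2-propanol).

The longest carbon chain that includes the –COOH group and the multiple bond has 8 carbons, so the parent hydride is octane.
A carboxylic acid (terminal –COOH) is the principal characteristic group, giving the suffix -oic acid.
There is one C=C double bond, indicated by the ending -ene.
Choose the numbering such that the carboxylic acid carbon is C-1 by definition.
That gives the double bond between C-7 and C-8; an iodo group at C-6; a methyl group at C-4.
The substituents are ordered alphabetically, ignoring any di-/tri- multipliers.
The name is 6-iodo-4-methyloct-7-enoic acid.

6-iodo-4-methyloct-7-enoic acid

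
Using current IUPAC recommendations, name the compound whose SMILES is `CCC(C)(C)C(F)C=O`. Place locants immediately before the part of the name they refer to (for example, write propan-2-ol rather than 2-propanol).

The longest carbon chain that includes the –CHO group has 5 carbons, so the parent hydride is pentane.
An aldehyde (terminal –CHO) is the principal characteristic group, giving the suffix -al.
The numbering direction is chosen so that the aldehyde carbon is C-1 by definition.
This places a fluoro group at C-2; two methyl groups at C-3.
The substituents are ordered alphabetically, ignoring any di-/tri- multipliers.
Assembling the pieces gives 2-fluoro-3,3-dimethylpentanal.

2-fluoro-3,3-dimethylpentanal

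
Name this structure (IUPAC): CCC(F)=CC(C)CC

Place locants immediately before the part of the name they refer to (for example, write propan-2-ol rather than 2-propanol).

3-fluoro-5-methylhept-3-ene

The longest carbon chain that includes the multiple bond has 7 carbons, so the parent hydride is heptane.
There is one C=C double bond, indicated by the ending -ene.
Number the chain so that numbering from this end puts the double bond at C-3 rather than C-4.
With this numbering: the double bond between C-3 and C-4; a fluoro group at C-3; a methyl group at C-5.
The substituents are ordered alphabetically, ignoring any di-/tri- multipliers.
The name is 3-fluoro-5-methylhept-3-ene.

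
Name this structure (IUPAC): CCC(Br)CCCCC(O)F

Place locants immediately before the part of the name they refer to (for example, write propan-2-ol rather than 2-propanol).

6-bromo-1-fluorooctan-1-ol

The longest chain bearing the –OH group is 8 carbons long (octane).
The principal characteristic group is an alcohol (–OH), named with the suffix -ol.
Number the chain so that numbering from this end puts the hydroxyl group at C-1 rather than C-8.
That gives the hydroxyl at C-1; a bromo group at C-6; a fluoro group at C-1.
Prefixes are listed alphabetically: bromo, fluoro.
Assembling the pieces gives 6-bromo-1-fluorooctan-1-ol.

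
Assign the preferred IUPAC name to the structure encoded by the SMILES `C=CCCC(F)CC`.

The longest chain bearing the multiple bond is 7 carbons long (heptane).
The chain contains a C=C double bond, so the unsaturation ending is -ene.
Choose the numbering such that numbering from this end puts the double bond at C-1 rather than C-6.
This places the double bond between C-1 and C-2; a fluoro group at C-5.
Putting it together: 5-fluorohept-1-ene.

5-fluorohept-1-ene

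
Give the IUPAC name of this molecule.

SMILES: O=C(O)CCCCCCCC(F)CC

9-fluoroundecanoic acid

The longest chain bearing the –COOH group is 11 carbons long (undecane).
The principal characteristic group is a carboxylic acid (terminal –COOH), named with the suffix -oic acid.
Choose the numbering such that the carboxylic acid carbon is C-1 by definition.
This places a fluoro group at C-9.
Putting it together: 9-fluoroundecanoic acid.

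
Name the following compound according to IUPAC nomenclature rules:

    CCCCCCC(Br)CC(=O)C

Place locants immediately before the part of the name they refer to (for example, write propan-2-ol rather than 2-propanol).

4-bromodecan-2-one

The longest carbon chain that includes the carbonyl has 10 carbons, so the parent hydride is decane.
The highest-priority functional group is a ketone (C=O on an internal carbon), so the name ends in -one.
Number the chain so that numbering from this end puts the carbonyl group at C-2 rather than C-9.
With this numbering: the carbonyl at C-2; a bromo group at C-4.
Assembling the pieces gives 4-bromodecan-2-one.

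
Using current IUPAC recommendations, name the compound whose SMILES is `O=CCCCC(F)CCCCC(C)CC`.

5-fluoro-10-methyldodecanal

The longest chain bearing the –CHO group is 12 carbons long (dodecane).
The highest-priority functional group is an aldehyde (terminal –CHO), so the name ends in -al.
Number the chain so that the aldehyde carbon is C-1 by definition.
With this numbering: a fluoro group at C-5; a methyl group at C-10.
Prefixes are listed alphabetically: fluoro, methyl.
Putting it together: 5-fluoro-10-methyldodecanal.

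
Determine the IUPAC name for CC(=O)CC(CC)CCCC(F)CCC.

Counting along the main chain through the carbonyl gives 11 carbons: the parent is undecane.
The highest-priority functional group is a ketone (C=O on an internal carbon), so the name ends in -one.
Choose the numbering such that numbering from this end puts the carbonyl group at C-2 rather than C-10.
With this numbering: the carbonyl at C-2; an ethyl group at C-4; a fluoro group at C-8.
Prefixes are listed alphabetically: ethyl, fluoro.
Assembling the pieces gives 4-ethyl-8-fluoroundecan-2-one.

4-ethyl-8-fluoroundecan-2-one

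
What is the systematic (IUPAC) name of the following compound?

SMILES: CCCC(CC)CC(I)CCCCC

The parent chain contains 11 carbons (undecane).
Number the chain so that the substituent locant set {4,6} is lower than {6,8} at the first point of difference.
This places an ethyl group at C-4; an iodo group at C-6.
Substituent prefixes are cited in alphabetical order (multiplying prefixes like di-/tri- are ignored for ordering).
The name is 4-ethyl-6-iodoundecane.

4-ethyl-6-iodoundecane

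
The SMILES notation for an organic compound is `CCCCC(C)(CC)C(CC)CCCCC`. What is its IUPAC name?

The parent chain contains 11 carbons (undecane).
Number the chain so that the substituent locant set {5,5,6} is lower than {6,7,7} at the first point of difference.
This places ethyl groups at C-5 and C-6; a methyl group at C-5.
Substituent prefixes are cited in alphabetical order (multiplying prefixes like di-/tri- are ignored for ordering).
The name is 5,6-diethyl-5-methylundecane.

5,6-diethyl-5-methylundecane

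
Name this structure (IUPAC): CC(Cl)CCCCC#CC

8-chloronon-2-yne

The longest carbon chain that includes the multiple bond has 9 carbons, so the parent hydride is nonane.
A C≡C triple bond in the chain gives the infix -yne-.
Number the chain so that numbering from this end puts the triple bond at C-2 rather than C-7.
This places the triple bond between C-2 and C-3; a chloro group at C-8.
Assembling the pieces gives 8-chloronon-2-yne.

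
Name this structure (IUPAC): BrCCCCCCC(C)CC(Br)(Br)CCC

1,9,9-tribromo-7-methyldodecane

The parent chain contains 12 carbons (dodecane).
Choose the numbering such that the substituent locant set {1,7,9,9} is lower than {4,4,6,12} at the first point of difference.
This places bromo groups at C-1 and C-9 (×2); a methyl group at C-7.
Substituent prefixes are cited in alphabetical order (multiplying prefixes like di-/tri- are ignored for ordering).
Assembling the pieces gives 1,9,9-tribromo-7-methyldodecane.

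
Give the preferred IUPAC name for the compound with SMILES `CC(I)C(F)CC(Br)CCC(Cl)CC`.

The longest continuous carbon chain has 10 atoms, so the parent hydride is decane.
Number the chain so that the substituent locant set {2,3,5,8} is lower than {3,6,8,9} at the first point of difference.
This places a bromo group at C-5; a chloro group at C-8; a fluoro group at C-3; an iodo group at C-2.
Prefixes are listed alphabetically: bromo, chloro, fluoro, iodo.
The name is 5-bromo-8-chloro-3-fluoro-2-iododecane.

5-bromo-8-chloro-3-fluoro-2-iododecane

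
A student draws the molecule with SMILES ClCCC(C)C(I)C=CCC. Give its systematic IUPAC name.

The longest chain bearing the multiple bond is 8 carbons long (octane).
There is one C=C double bond, indicated by the ending -ene.
Number the chain so that numbering from this end puts the double bond at C-3 rather than C-5.
With this numbering: the double bond between C-3 and C-4; a chloro group at C-8; an iodo group at C-5; a methyl group at C-6.
The substituents are ordered alphabetically, ignoring any di-/tri- multipliers.
Putting it together: 8-chloro-5-iodo-6-methyloct-3-ene.

8-chloro-5-iodo-6-methyloct-3-ene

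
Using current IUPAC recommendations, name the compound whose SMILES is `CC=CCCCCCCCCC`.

The longest chain bearing the multiple bond is 12 carbons long (dodecane).
The chain contains a C=C double bond, so the unsaturation ending is -ene.
Choose the numbering such that numbering from this end puts the double bond at C-2 rather than C-10.
That gives the double bond between C-2 and C-3.
The name is dodec-2-ene.

dodec-2-ene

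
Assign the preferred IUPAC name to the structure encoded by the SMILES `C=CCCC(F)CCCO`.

4-fluorooct-7-en-1-ol

Counting along the main chain through the –OH group and the multiple bond gives 8 carbons: the parent is octane.
An alcohol (–OH) is the principal characteristic group, giving the suffix -ol.
There is one C=C double bond, indicated by the ending -ene.
Choose the numbering such that numbering from this end puts the hydroxyl group at C-1 rather than C-8.
That gives the hydroxyl at C-1; the double bond between C-7 and C-8; a fluoro group at C-4.
The name is 4-fluorooct-7-en-1-ol.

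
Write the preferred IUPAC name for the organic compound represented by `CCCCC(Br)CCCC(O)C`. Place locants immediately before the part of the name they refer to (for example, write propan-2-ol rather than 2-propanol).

6-bromodecan-2-ol

The longest chain bearing the –OH group is 10 carbons long (decane).
The highest-priority functional group is an alcohol (–OH), so the name ends in -ol.
Choose the numbering such that numbering from this end puts the hydroxyl group at C-2 rather than C-9.
That gives the hydroxyl at C-2; a bromo group at C-6.
The name is 6-bromodecan-2-ol.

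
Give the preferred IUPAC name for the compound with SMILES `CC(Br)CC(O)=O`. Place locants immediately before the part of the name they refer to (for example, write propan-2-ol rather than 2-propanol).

Counting along the main chain through the –COOH group gives 4 carbons: the parent is butane.
The principal characteristic group is a carboxylic acid (terminal –COOH), named with the suffix -oic acid.
The numbering direction is chosen so that the carboxylic acid carbon is C-1 by definition.
With this numbering: a bromo group at C-3.
The name is 3-bromobutanoic acid.

3-bromobutanoic acid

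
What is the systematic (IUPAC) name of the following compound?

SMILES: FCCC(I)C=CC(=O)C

7-fluoro-5-iodohept-3-en-2-one

The longest chain bearing the carbonyl and the multiple bond is 7 carbons long (heptane).
The principal characteristic group is a ketone (C=O on an internal carbon), named with the suffix -one.
There is one C=C double bond, indicated by the ending -ene.
Choose the numbering such that numbering from this end puts the carbonyl group at C-2 rather than C-6.
That gives the carbonyl at C-2; the double bond between C-3 and C-4; a fluoro group at C-7; an iodo group at C-5.
Prefixes are listed alphabetically: fluoro, iodo.
Assembling the pieces gives 7-fluoro-5-iodohept-3-en-2-one.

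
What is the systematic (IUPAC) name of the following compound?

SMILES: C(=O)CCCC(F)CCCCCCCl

Counting along the main chain through the –CHO group gives 11 carbons: the parent is undecane.
The principal characteristic group is an aldehyde (terminal –CHO), named with the suffix -al.
The numbering direction is chosen so that the aldehyde carbon is C-1 by definition.
That gives a chloro group at C-11; a fluoro group at C-5.
Substituent prefixes are cited in alphabetical order (multiplying prefixes like di-/tri- are ignored for ordering).
Putting it together: 11-chloro-5-fluoroundecanal.

11-chloro-5-fluoroundecanal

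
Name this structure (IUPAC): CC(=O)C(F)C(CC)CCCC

4-ethyl-3-fluorooctan-2-one

The longest carbon chain that includes the carbonyl has 8 carbons, so the parent hydride is octane.
A ketone (C=O on an internal carbon) is the principal characteristic group, giving the suffix -one.
The numbering direction is chosen so that numbering from this end puts the carbonyl group at C-2 rather than C-7.
With this numbering: the carbonyl at C-2; an ethyl group at C-4; a fluoro group at C-3.
Substituent prefixes are cited in alphabetical order (multiplying prefixes like di-/tri- are ignored for ordering).
Assembling the pieces gives 4-ethyl-3-fluorooctan-2-one.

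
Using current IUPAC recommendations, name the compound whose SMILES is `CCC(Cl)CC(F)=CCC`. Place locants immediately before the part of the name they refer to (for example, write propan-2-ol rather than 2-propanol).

6-chloro-4-fluorooct-3-ene

The longest chain bearing the multiple bond is 8 carbons long (octane).
There is one C=C double bond, indicated by the ending -ene.
Number the chain so that numbering from this end puts the double bond at C-3 rather than C-5.
This places the double bond between C-3 and C-4; a chloro group at C-6; a fluoro group at C-4.
Substituent prefixes are cited in alphabetical order (multiplying prefixes like di-/tri- are ignored for ordering).
Assembling the pieces gives 6-chloro-4-fluorooct-3-ene.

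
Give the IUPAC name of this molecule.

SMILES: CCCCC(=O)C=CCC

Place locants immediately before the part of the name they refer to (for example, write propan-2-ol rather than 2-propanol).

The longest chain bearing the carbonyl and the multiple bond is 9 carbons long (nonane).
A ketone (C=O on an internal carbon) is the principal characteristic group, giving the suffix -one.
A C=C double bond in the chain gives the infix -ene-.
The numbering direction is chosen so that numbering from this end puts the double bond at C-3 rather than C-6.
This places the carbonyl at C-5; the double bond between C-3 and C-4.
The name is non-3-en-5-one.

non-3-en-5-one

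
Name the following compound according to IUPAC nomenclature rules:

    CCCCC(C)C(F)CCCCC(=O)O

The longest chain bearing the –COOH group is 11 carbons long (undecane).
The highest-priority functional group is a carboxylic acid (terminal –COOH), so the name ends in -oic acid.
Number the chain so that the carboxylic acid carbon is C-1 by definition.
That gives a fluoro group at C-6; a methyl group at C-7.
Prefixes are listed alphabetically: fluoro, methyl.
The name is 6-fluoro-7-methylundecanoic acid.

6-fluoro-7-methylundecanoic acid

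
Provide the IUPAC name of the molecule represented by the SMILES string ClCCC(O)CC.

The longest carbon chain that includes the –OH group has 5 carbons, so the parent hydride is pentane.
An alcohol (–OH) is the principal characteristic group, giving the suffix -ol.
The numbering direction is chosen so that the substituent locant set {1} is lower than {5} at the first point of difference.
With this numbering: the hydroxyl at C-3; a chloro group at C-1.
Assembling the pieces gives 1-chloropentan-3-ol.

1-chloropentan-3-ol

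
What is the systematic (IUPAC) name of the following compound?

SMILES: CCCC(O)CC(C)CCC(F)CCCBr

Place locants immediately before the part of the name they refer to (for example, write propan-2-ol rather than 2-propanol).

12-bromo-9-fluoro-6-methyldodecan-4-ol

The longest chain bearing the –OH group is 12 carbons long (dodecane).
An alcohol (–OH) is the principal characteristic group, giving the suffix -ol.
Choose the numbering such that numbering from this end puts the hydroxyl group at C-4 rather than C-9.
With this numbering: the hydroxyl at C-4; a bromo group at C-12; a fluoro group at C-9; a methyl group at C-6.
The substituents are ordered alphabetically, ignoring any di-/tri- multipliers.
Putting it together: 12-bromo-9-fluoro-6-methyldodecan-4-ol.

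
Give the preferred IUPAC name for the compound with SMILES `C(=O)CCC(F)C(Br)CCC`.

The longest chain bearing the –CHO group is 8 carbons long (octane).
The highest-priority functional group is an aldehyde (terminal –CHO), so the name ends in -al.
Choose the numbering such that the aldehyde carbon is C-1 by definition.
With this numbering: a bromo group at C-5; a fluoro group at C-4.
Substituent prefixes are cited in alphabetical order (multiplying prefixes like di-/tri- are ignored for ordering).
Putting it together: 5-bromo-4-fluorooctanal.

5-bromo-4-fluorooctanal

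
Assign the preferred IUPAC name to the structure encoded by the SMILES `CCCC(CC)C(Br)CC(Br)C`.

The longest carbon chain is 8 atoms: the parent is octane.
The numbering direction is chosen so that the substituent locant set {2,4,5} is lower than {4,5,7} at the first point of difference.
With this numbering: bromo groups at C-2 and C-4; an ethyl group at C-5.
The substituents are ordered alphabetically, ignoring any di-/tri- multipliers.
Assembling the pieces gives 2,4-dibromo-5-ethyloctane.

2,4-dibromo-5-ethyloctane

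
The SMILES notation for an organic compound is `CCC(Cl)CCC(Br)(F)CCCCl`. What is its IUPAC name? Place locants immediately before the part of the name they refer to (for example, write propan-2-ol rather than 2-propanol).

The longest continuous carbon chain has 9 atoms, so the parent hydride is nonane.
Number the chain so that the substituent locant set {1,4,4,7} is lower than {3,6,6,9} at the first point of difference.
This places a bromo group at C-4; chloro groups at C-1 and C-7; a fluoro group at C-4.
Substituent prefixes are cited in alphabetical order (multiplying prefixes like di-/tri- are ignored for ordering).
The name is 4-bromo-1,7-dichloro-4-fluorononane.

4-bromo-1,7-dichloro-4-fluorononane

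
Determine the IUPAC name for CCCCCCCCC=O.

nonanal

Counting along the main chain through the –CHO group gives 9 carbons: the parent is nonane.
An aldehyde (terminal –CHO) is the principal characteristic group, giving the suffix -al.
Number the chain so that the aldehyde carbon is C-1 by definition.
The name is nonanal.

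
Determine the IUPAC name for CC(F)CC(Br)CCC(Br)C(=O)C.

The longest carbon chain that includes the carbonyl has 9 carbons, so the parent hydride is nonane.
The highest-priority functional group is a ketone (C=O on an internal carbon), so the name ends in -one.
Choose the numbering such that numbering from this end puts the carbonyl group at C-2 rather than C-8.
That gives the carbonyl at C-2; bromo groups at C-3 and C-6; a fluoro group at C-8.
Prefixes are listed alphabetically: bromo, fluoro.
Assembling the pieces gives 3,6-dibromo-8-fluorononan-2-one.

3,6-dibromo-8-fluorononan-2-one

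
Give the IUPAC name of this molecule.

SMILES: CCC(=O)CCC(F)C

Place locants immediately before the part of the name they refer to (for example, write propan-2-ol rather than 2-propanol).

6-fluoroheptan-3-one

The longest carbon chain that includes the carbonyl has 7 carbons, so the parent hydride is heptane.
The highest-priority functional group is a ketone (C=O on an internal carbon), so the name ends in -one.
Number the chain so that numbering from this end puts the carbonyl group at C-3 rather than C-5.
This places the carbonyl at C-3; a fluoro group at C-6.
The name is 6-fluoroheptan-3-one.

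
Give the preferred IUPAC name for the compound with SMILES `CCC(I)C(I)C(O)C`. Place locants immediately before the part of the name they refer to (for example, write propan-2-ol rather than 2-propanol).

The longest chain bearing the –OH group is 6 carbons long (hexane).
The highest-priority functional group is an alcohol (–OH), so the name ends in -ol.
Number the chain so that numbering from this end puts the hydroxyl group at C-2 rather than C-5.
With this numbering: the hydroxyl at C-2; iodo groups at C-3 and C-4.
Assembling the pieces gives 3,4-diiodohexan-2-ol.

3,4-diiodohexan-2-ol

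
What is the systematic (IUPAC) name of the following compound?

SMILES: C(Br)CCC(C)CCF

The parent chain contains 6 carbons (hexane).
Choose the numbering such that the substituent locant set {1,3,6} is lower than {1,4,6} at the first point of difference.
That gives a bromo group at C-6; a fluoro group at C-1; a methyl group at C-3.
Prefixes are listed alphabetically: bromo, fluoro, methyl.
Assembling the pieces gives 6-bromo-1-fluoro-3-methylhexane.

6-bromo-1-fluoro-3-methylhexane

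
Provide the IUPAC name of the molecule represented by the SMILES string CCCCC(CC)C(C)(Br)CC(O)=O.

The longest carbon chain that includes the –COOH group has 8 carbons, so the parent hydride is octane.
The highest-priority functional group is a carboxylic acid (terminal –COOH), so the name ends in -oic acid.
Number the chain so that the carboxylic acid carbon is C-1 by definition.
This places a bromo group at C-3; an ethyl group at C-4; a methyl group at C-3.
Substituent prefixes are cited in alphabetical order (multiplying prefixes like di-/tri- are ignored for ordering).
The name is 3-bromo-4-ethyl-3-methyloctanoic acid.

3-bromo-4-ethyl-3-methyloctanoic acid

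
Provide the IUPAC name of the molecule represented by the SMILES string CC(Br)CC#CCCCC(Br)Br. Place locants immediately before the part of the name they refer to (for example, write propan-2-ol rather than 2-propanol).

2,9,9-tribromonon-4-yne

The longest carbon chain that includes the multiple bond has 9 carbons, so the parent hydride is nonane.
A C≡C triple bond in the chain gives the infix -yne-.
The numbering direction is chosen so that numbering from this end puts the triple bond at C-4 rather than C-5.
With this numbering: the triple bond between C-4 and C-5; bromo groups at C-2 and C-9 (×2).
The name is 2,9,9-tribromonon-4-yne.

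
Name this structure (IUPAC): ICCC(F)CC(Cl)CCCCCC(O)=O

7-chloro-9-fluoro-11-iodoundecanoic acid

The longest carbon chain that includes the –COOH group has 11 carbons, so the parent hydride is undecane.
The principal characteristic group is a carboxylic acid (terminal –COOH), named with the suffix -oic acid.
The numbering direction is chosen so that the carboxylic acid carbon is C-1 by definition.
With this numbering: a chloro group at C-7; a fluoro group at C-9; an iodo group at C-11.
Substituent prefixes are cited in alphabetical order (multiplying prefixes like di-/tri- are ignored for ordering).
Assembling the pieces gives 7-chloro-9-fluoro-11-iodoundecanoic acid.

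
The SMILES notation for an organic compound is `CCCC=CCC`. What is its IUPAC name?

hept-3-ene

The longest chain bearing the multiple bond is 7 carbons long (heptane).
A C=C double bond in the chain gives the infix -ene-.
Choose the numbering such that numbering from this end puts the double bond at C-3 rather than C-4.
With this numbering: the double bond between C-3 and C-4.
Assembling the pieces gives hept-3-ene.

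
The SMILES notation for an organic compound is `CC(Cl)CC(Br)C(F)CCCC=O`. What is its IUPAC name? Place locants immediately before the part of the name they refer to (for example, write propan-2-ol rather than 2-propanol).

6-bromo-8-chloro-5-fluorononanal

The longest chain bearing the –CHO group is 9 carbons long (nonane).
The highest-priority functional group is an aldehyde (terminal –CHO), so the name ends in -al.
The numbering direction is chosen so that the aldehyde carbon is C-1 by definition.
That gives a bromo group at C-6; a chloro group at C-8; a fluoro group at C-5.
Substituent prefixes are cited in alphabetical order (multiplying prefixes like di-/tri- are ignored for ordering).
The name is 6-bromo-8-chloro-5-fluorononanal.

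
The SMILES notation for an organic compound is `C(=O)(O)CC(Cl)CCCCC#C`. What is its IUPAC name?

3-chloronon-8-ynoic acid

The longest carbon chain that includes the –COOH group and the multiple bond has 9 carbons, so the parent hydride is nonane.
A carboxylic acid (terminal –COOH) is the principal characteristic group, giving the suffix -oic acid.
A C≡C triple bond in the chain gives the infix -yne-.
Choose the numbering such that the carboxylic acid carbon is C-1 by definition.
With this numbering: the triple bond between C-8 and C-9; a chloro group at C-3.
Putting it together: 3-chloronon-8-ynoic acid.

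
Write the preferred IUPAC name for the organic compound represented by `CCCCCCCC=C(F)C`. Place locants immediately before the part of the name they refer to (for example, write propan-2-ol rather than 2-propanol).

Counting along the main chain through the multiple bond gives 10 carbons: the parent is decane.
A C=C double bond in the chain gives the infix -ene-.
The numbering direction is chosen so that numbering from this end puts the double bond at C-2 rather than C-8.
That gives the double bond between C-2 and C-3; a fluoro group at C-2.
Assembling the pieces gives 2-fluorodec-2-ene.

2-fluorodec-2-ene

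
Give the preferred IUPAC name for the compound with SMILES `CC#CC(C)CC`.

The longest chain bearing the multiple bond is 6 carbons long (hexane).
A C≡C triple bond in the chain gives the infix -yne-.
Number the chain so that numbering from this end puts the triple bond at C-2 rather than C-4.
That gives the triple bond between C-2 and C-3; a methyl group at C-4.
Putting it together: 4-methylhex-2-yne.

4-methylhex-2-yne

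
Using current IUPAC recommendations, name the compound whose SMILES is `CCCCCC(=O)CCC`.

nonan-4-one

The longest chain bearing the carbonyl is 9 carbons long (nonane).
The highest-priority functional group is a ketone (C=O on an internal carbon), so the name ends in -one.
Number the chain so that numbering from this end puts the carbonyl group at C-4 rather than C-6.
This places the carbonyl at C-4.
Putting it together: nonan-4-one.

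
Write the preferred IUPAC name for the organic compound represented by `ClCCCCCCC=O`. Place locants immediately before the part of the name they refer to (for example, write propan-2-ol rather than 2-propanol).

7-chloroheptanal

Counting along the main chain through the –CHO group gives 7 carbons: the parent is heptane.
The principal characteristic group is an aldehyde (terminal –CHO), named with the suffix -al.
The numbering direction is chosen so that the aldehyde carbon is C-1 by definition.
With this numbering: a chloro group at C-7.
Assembling the pieces gives 7-chloroheptanal.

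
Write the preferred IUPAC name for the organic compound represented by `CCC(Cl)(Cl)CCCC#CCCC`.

Counting along the main chain through the multiple bond gives 11 carbons: the parent is undecane.
A C≡C triple bond in the chain gives the infix -yne-.
Choose the numbering such that numbering from this end puts the triple bond at C-4 rather than C-7.
With this numbering: the triple bond between C-4 and C-5; two chloro groups at C-9.
The name is 9,9-dichloroundec-4-yne.

9,9-dichloroundec-4-yne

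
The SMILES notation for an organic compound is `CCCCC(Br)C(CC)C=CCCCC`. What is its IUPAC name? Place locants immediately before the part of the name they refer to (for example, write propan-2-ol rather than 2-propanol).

8-bromo-7-ethyldodec-5-ene

Counting along the main chain through the multiple bond gives 12 carbons: the parent is dodecane.
The chain contains a C=C double bond, so the unsaturation ending is -ene.
The numbering direction is chosen so that numbering from this end puts the double bond at C-5 rather than C-7.
That gives the double bond between C-5 and C-6; a bromo group at C-8; an ethyl group at C-7.
The substituents are ordered alphabetically, ignoring any di-/tri- multipliers.
The name is 8-bromo-7-ethyldodec-5-ene.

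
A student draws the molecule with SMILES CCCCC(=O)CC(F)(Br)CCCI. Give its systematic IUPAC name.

7-bromo-7-fluoro-10-iododecan-5-one

The longest chain bearing the carbonyl is 10 carbons long (decane).
A ketone (C=O on an internal carbon) is the principal characteristic group, giving the suffix -one.
Choose the numbering such that numbering from this end puts the carbonyl group at C-5 rather than C-6.
That gives the carbonyl at C-5; a bromo group at C-7; a fluoro group at C-7; an iodo group at C-10.
The substituents are ordered alphabetically, ignoring any di-/tri- multipliers.
The name is 7-bromo-7-fluoro-10-iododecan-5-one.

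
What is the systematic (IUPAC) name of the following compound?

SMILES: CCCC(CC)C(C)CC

4-ethyl-3-methylheptane

The longest continuous carbon chain has 7 atoms, so the parent hydride is heptane.
Number the chain so that the substituent locant set {3,4} is lower than {4,5} at the first point of difference.
That gives an ethyl group at C-4; a methyl group at C-3.
Substituent prefixes are cited in alphabetical order (multiplying prefixes like di-/tri- are ignored for ordering).
Assembling the pieces gives 4-ethyl-3-methylheptane.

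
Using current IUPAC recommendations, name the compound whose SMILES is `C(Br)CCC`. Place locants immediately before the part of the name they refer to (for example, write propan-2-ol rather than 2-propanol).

The longest carbon chain is 4 atoms: the parent is butane.
Choose the numbering such that the substituent locant set {1} is lower than {4} at the first point of difference.
That gives a bromo group at C-1.
Assembling the pieces gives 1-bromobutane.

1-bromobutane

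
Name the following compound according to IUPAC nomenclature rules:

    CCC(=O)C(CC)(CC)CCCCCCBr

Counting along the main chain through the carbonyl gives 10 carbons: the parent is decane.
The principal characteristic group is a ketone (C=O on an internal carbon), named with the suffix -one.
The numbering direction is chosen so that numbering from this end puts the carbonyl group at C-3 rather than C-8.
This places the carbonyl at C-3; a bromo group at C-10; two ethyl groups at C-4.
Substituent prefixes are cited in alphabetical order (multiplying prefixes like di-/tri- are ignored for ordering).
The name is 10-bromo-4,4-diethyldecan-3-one.

10-bromo-4,4-diethyldecan-3-one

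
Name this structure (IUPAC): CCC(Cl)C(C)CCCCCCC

The parent chain contains 11 carbons (undecane).
Choose the numbering such that the substituent locant set {3,4} is lower than {8,9} at the first point of difference.
This places a chloro group at C-3; a methyl group at C-4.
Prefixes are listed alphabetically: chloro, methyl.
The name is 3-chloro-4-methylundecane.

3-chloro-4-methylundecane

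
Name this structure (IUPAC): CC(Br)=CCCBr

The longest carbon chain that includes the multiple bond has 5 carbons, so the parent hydride is pentane.
The chain contains a C=C double bond, so the unsaturation ending is -ene.
The numbering direction is chosen so that numbering from this end puts the double bond at C-2 rather than C-3.
With this numbering: the double bond between C-2 and C-3; bromo groups at C-2 and C-5.
Assembling the pieces gives 2,5-dibromopent-2-ene.

2,5-dibromopent-2-ene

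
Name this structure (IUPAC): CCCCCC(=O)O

The longest chain bearing the –COOH group is 6 carbons long (hexane).
The principal characteristic group is a carboxylic acid (terminal –COOH), named with the suffix -oic acid.
Number the chain so that the carboxylic acid carbon is C-1 by definition.
The name is hexanoic acid.

hexanoic acid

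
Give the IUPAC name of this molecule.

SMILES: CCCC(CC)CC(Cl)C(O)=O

2-chloro-4-ethylheptanoic acid

The longest carbon chain that includes the –COOH group has 7 carbons, so the parent hydride is heptane.
A carboxylic acid (terminal –COOH) is the principal characteristic group, giving the suffix -oic acid.
Choose the numbering such that the carboxylic acid carbon is C-1 by definition.
This places a chloro group at C-2; an ethyl group at C-4.
The substituents are ordered alphabetically, ignoring any di-/tri- multipliers.
Putting it together: 2-chloro-4-ethylheptanoic acid.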